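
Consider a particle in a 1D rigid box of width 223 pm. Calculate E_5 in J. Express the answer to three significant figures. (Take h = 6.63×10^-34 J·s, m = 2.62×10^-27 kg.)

E_5 = 1.05×10^-20 J

For an infinite well E_n = n²h²/(8mL²), so E_1 = h²/(8mL²) = (6.63×10^-34)²/(8·2.62×10^-27·(2.23×10^-10 m)²) = 4.217×10^-22 J.
Then E_5 = 5²·E_1 = 25·4.217×10^-22 J = 1.05×10^-20 J.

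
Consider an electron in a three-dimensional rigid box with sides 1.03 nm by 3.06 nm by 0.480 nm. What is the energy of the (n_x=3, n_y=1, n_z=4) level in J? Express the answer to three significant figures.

E = 4.70×10^-18 J

For a 3D rectangular well E = (h²/8m_e)·Σ n_i²/L_i² = (6.626×10^-34)²/(8·9.109×10^-31) · [3²/(1.03 nm)² + 1²/(3.06 nm)² + 4²/(0.480 nm)²].
Evaluating gives E = 4.70×10^-18 J.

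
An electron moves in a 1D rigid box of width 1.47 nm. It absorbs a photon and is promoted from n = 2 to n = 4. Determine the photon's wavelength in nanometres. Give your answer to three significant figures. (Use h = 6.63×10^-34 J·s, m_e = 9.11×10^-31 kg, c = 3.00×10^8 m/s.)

λ = 594 nm

E_1 = h²/(8m_eL²) = 2.791×10^-20 J, so ΔE = (4² − 2²)E_1 = 3.349×10^-19 J.
λ = hc/ΔE = (6.63×10^-34·3.00×10^8)/3.349×10^-19 = 5.94×10^-7 m = 594 nm.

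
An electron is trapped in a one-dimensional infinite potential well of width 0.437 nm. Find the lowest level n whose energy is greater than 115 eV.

E_1 = h²/(8m_eL²) = 3.155×10^-19 J = 1.969 eV.
Need n² > 115/1.969 = 58.41, i.e. n > 7.643.
The smallest integer satisfying this is n = 8.

n = 8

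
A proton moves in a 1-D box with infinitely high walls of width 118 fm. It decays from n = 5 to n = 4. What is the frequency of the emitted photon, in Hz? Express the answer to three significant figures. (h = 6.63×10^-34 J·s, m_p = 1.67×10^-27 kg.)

f = 3.21×10^19 Hz

E_1 = h²/(8m_pL²) = 2.363×10^-15 J and ΔE = (5² − 4²)E_1 = 2.127×10^-14 J.
f = ΔE/h = 2.127×10^-14/6.63×10^-34 = 3.21×10^19 Hz.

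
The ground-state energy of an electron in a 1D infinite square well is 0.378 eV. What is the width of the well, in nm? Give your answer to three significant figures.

L = 0.997 nm

From E_n = n²h²/(8m_eL²), L = n·h/√(8m_eE_n).
E_1 = 0.378 eV = 6.056×10^-20 J, so L = 1·6.626×10^-34/√(8·9.109×10^-31·6.056×10^-20) = 9.97×10^-10 m = 0.997 nm.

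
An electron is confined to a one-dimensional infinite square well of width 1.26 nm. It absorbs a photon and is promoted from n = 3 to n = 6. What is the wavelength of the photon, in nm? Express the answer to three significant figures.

E_1 = h²/(8m_eL²) = 3.795×10^-20 J, so ΔE = (6² − 3²)E_1 = 1.025×10^-18 J.
λ = hc/ΔE = (6.626×10^-34·2.998×10^8)/1.025×10^-18 = 1.94×10^-7 m = 194 nm.

λ = 194 nm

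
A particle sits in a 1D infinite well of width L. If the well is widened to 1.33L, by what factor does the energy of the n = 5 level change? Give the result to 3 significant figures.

0.565

E_n ∝ 1/L², so the energy scales by 1/1.33² = 0.565.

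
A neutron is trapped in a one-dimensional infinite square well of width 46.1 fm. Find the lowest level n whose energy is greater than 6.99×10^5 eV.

E_1 = h²/(8m_nL²) = 1.542×10^-14 J = 9.625×10^4 eV.
Need n² > 6.99×10^5/9.625×10^4 = 7.262, i.e. n > 2.695.
The smallest integer satisfying this is n = 3.

n = 3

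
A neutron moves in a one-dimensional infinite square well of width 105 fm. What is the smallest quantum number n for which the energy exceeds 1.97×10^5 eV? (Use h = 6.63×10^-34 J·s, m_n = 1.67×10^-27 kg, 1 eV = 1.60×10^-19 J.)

n = 4

E_1 = h²/(8m_nL²) = 2.984×10^-15 J = 1.865×10^4 eV.
Need n² > 1.97×10^5/1.865×10^4 = 10.56, i.e. n > 3.250.
The smallest integer satisfying this is n = 4.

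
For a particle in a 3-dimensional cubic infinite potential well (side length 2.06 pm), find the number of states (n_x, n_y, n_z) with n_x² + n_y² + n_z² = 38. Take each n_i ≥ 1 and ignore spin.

degeneracy = 9

The level has n_x² + n_y² + n_z² = 38. The ordered positive-integer solutions are (1, 1, 6), (1, 6, 1), (2, 3, 5), (2, 5, 3), (3, 2, 5), (3, 5, 2), (5, 2, 3), (5, 3, 2), (6, 1, 1).
That gives 9 states.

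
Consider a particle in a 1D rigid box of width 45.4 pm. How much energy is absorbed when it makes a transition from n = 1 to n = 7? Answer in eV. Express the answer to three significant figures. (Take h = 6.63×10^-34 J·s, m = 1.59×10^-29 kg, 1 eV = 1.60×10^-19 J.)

|ΔE| = 503 eV

E_1 = h²/(8mL²) = 1.677×10^-18 J.
|ΔE| = |1² − 7²|·E_1 = 48·1.677×10^-18 J = 8.050×10^-17 J = 503 eV.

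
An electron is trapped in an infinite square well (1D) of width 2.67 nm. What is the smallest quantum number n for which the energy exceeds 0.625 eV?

E_1 = h²/(8m_eL²) = 8.451×10^-21 J = 0.05275 eV.
Need n² > 0.625/0.05275 = 11.85, i.e. n > 3.442.
The smallest integer satisfying this is n = 4.

n = 4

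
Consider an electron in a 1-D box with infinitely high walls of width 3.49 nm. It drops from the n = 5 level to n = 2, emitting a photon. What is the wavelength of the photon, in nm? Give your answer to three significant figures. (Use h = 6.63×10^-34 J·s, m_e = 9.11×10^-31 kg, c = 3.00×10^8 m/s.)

λ = 1.91×10^3 nm

E_1 = h²/(8m_eL²) = 4.952×10^-21 J, so ΔE = (5² − 2²)E_1 = 1.040×10^-19 J.
λ = hc/ΔE = (6.63×10^-34·3.00×10^8)/1.040×10^-19 = 1.91×10^-6 m = 1.91×10^3 nm.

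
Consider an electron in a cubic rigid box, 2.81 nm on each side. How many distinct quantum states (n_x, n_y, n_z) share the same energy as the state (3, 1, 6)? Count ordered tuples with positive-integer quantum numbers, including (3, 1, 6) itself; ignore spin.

The level has n_x² + n_y² + n_z² = 46. The ordered positive-integer solutions are (1, 3, 6), (1, 6, 3), (3, 1, 6), (3, 6, 1), (6, 1, 3), (6, 3, 1).
That gives 6 states.

degeneracy = 6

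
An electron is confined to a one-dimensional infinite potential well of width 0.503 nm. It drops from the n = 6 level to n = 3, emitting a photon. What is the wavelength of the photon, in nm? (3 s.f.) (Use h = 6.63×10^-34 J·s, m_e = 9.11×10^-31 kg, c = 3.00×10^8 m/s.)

λ = 30.9 nm

E_1 = h²/(8m_eL²) = 2.384×10^-19 J, so ΔE = (6² − 3²)E_1 = 6.437×10^-18 J.
λ = hc/ΔE = (6.63×10^-34·3.00×10^8)/6.437×10^-18 = 3.09×10^-8 m = 30.9 nm.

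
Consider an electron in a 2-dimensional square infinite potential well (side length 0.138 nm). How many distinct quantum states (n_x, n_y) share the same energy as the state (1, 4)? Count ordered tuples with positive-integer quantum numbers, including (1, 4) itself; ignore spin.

degeneracy = 2

The level has n_x² + n_y² = 17. The ordered positive-integer solutions are (1, 4), (4, 1).
That gives 2 states.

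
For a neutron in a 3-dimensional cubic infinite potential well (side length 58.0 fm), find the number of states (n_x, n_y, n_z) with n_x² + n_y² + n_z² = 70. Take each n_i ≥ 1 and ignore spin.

The level has n_x² + n_y² + n_z² = 70. The ordered positive-integer solutions are (3, 5, 6), (3, 6, 5), (5, 3, 6), (5, 6, 3), (6, 3, 5), (6, 5, 3).
That gives 6 states.

degeneracy = 6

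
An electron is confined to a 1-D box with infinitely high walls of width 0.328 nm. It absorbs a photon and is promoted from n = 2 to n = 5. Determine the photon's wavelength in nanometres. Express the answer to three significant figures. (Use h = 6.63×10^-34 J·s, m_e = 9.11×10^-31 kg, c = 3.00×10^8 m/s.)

E_1 = h²/(8m_eL²) = 5.606×10^-19 J, so ΔE = (5² − 2²)E_1 = 1.177×10^-17 J.
λ = hc/ΔE = (6.63×10^-34·3.00×10^8)/1.177×10^-17 = 1.69×10^-8 m = 16.9 nm.

λ = 16.9 nm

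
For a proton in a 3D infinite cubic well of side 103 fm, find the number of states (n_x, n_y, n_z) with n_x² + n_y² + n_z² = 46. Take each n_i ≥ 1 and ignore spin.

The level has n_x² + n_y² + n_z² = 46. The ordered positive-integer solutions are (1, 3, 6), (1, 6, 3), (3, 1, 6), (3, 6, 1), (6, 1, 3), (6, 3, 1).
That gives 6 states.

degeneracy = 6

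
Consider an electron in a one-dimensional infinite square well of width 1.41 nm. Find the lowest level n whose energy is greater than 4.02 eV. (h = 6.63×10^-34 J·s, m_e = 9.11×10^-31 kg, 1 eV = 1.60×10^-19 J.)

n = 5

E_1 = h²/(8m_eL²) = 3.034×10^-20 J = 0.1896 eV.
Need n² > 4.02/0.1896 = 21.20, i.e. n > 4.604.
The smallest integer satisfying this is n = 5.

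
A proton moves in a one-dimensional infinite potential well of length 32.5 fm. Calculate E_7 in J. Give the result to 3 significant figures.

For an infinite well E_n = n²h²/(8m_pL²), so E_1 = h²/(8m_pL²) = (6.626×10^-34)²/(8·1.673×10^-27·(3.25×10^-14 m)²) = 3.106×10^-14 J.
Then E_7 = 7²·E_1 = 49·3.106×10^-14 J = 1.52×10^-12 J.

E_7 = 1.52×10^-12 J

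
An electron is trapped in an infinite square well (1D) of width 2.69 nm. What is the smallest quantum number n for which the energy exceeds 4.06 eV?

E_1 = h²/(8m_eL²) = 8.326×10^-21 J = 0.05197 eV.
Need n² > 4.06/0.05197 = 78.12, i.e. n > 8.839.
The smallest integer satisfying this is n = 9.

n = 9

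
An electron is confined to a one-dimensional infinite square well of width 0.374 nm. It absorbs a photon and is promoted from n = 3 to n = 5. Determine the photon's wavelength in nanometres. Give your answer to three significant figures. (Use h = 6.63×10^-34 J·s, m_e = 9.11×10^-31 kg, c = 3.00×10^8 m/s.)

E_1 = h²/(8m_eL²) = 4.312×10^-19 J, so ΔE = (5² − 3²)E_1 = 6.899×10^-18 J.
λ = hc/ΔE = (6.63×10^-34·3.00×10^8)/6.899×10^-18 = 2.88×10^-8 m = 28.8 nm.

λ = 28.8 nm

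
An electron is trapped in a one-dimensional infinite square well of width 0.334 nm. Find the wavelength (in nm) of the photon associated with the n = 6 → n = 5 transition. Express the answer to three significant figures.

E_1 = h²/(8m_eL²) = 5.401×10^-19 J, so ΔE = (6² − 5²)E_1 = 5.941×10^-18 J.
λ = hc/ΔE = (6.626×10^-34·2.998×10^8)/5.941×10^-18 = 3.34×10^-8 m = 33.4 nm.

λ = 33.4 nm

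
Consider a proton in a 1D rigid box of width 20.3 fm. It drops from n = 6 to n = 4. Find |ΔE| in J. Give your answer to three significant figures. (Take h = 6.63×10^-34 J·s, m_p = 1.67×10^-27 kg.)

|ΔE| = 1.60×10^-12 J

E_1 = h²/(8m_pL²) = 7.984×10^-14 J.
|ΔE| = |6² − 4²|·E_1 = 20·7.984×10^-14 J = 1.60×10^-12 J.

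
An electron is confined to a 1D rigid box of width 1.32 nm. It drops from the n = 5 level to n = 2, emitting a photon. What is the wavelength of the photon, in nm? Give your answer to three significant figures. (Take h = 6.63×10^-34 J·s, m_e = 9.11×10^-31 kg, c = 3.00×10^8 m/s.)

E_1 = h²/(8m_eL²) = 3.462×10^-20 J, so ΔE = (5² − 2²)E_1 = 7.270×10^-19 J.
λ = hc/ΔE = (6.63×10^-34·3.00×10^8)/7.270×10^-19 = 2.74×10^-7 m = 274 nm.

λ = 274 nm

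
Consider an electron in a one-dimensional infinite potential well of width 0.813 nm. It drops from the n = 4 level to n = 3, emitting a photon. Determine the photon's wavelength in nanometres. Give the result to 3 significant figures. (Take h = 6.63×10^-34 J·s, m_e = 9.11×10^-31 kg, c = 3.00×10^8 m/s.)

λ = 311 nm

E_1 = h²/(8m_eL²) = 9.125×10^-20 J, so ΔE = (4² − 3²)E_1 = 6.387×10^-19 J.
λ = hc/ΔE = (6.63×10^-34·3.00×10^8)/6.387×10^-19 = 3.11×10^-7 m = 311 nm.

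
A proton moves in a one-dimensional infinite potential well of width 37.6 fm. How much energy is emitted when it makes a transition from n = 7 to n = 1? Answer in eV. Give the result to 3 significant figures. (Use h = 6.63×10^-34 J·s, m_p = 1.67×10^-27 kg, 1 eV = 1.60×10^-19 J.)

E_1 = h²/(8m_pL²) = 2.327×10^-14 J.
|ΔE| = |7² − 1²|·E_1 = 48·2.327×10^-14 J = 1.117×10^-12 J = 6.98×10^6 eV.

|ΔE| = 6.98×10^6 eV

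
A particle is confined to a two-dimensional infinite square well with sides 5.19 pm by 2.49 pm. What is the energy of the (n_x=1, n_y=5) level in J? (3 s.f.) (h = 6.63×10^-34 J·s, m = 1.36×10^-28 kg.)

For a 2D rectangular well E = (h²/8m)·Σ n_i²/L_i² = (6.63×10^-34)²/(8·1.36×10^-28) · [1²/(5.19 pm)² + 5²/(2.49 pm)²].
Evaluating gives E = 1.64×10^-15 J.

E = 1.64×10^-15 J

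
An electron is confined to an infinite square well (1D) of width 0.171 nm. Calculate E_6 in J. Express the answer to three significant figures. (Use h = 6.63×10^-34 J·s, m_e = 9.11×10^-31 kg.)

E_6 = 7.43×10^-17 J

For an infinite well E_n = n²h²/(8m_eL²), so E_1 = h²/(8m_eL²) = (6.63×10^-34)²/(8·9.11×10^-31·(1.71×10^-10 m)²) = 2.063×10^-18 J.
Then E_6 = 6²·E_1 = 36·2.063×10^-18 J = 7.43×10^-17 J.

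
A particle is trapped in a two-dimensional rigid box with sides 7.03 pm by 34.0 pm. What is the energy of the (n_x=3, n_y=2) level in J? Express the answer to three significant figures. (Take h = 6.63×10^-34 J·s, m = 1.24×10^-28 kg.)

For a 2D rectangular well E = (h²/8m)·Σ n_i²/L_i² = (6.63×10^-34)²/(8·1.24×10^-28) · [3²/(7.03 pm)² + 2²/(34.0 pm)²].
Evaluating gives E = 8.22×10^-17 J.

E = 8.22×10^-17 J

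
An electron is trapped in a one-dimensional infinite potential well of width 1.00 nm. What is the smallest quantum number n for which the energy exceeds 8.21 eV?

E_1 = h²/(8m_eL²) = 6.025×10^-20 J = 0.3761 eV.
Need n² > 8.21/0.3761 = 21.83, i.e. n > 4.672.
The smallest integer satisfying this is n = 5.

n = 5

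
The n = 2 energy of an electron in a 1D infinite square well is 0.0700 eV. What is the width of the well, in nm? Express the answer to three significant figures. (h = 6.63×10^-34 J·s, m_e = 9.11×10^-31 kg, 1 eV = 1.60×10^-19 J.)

L = 4.64 nm

From E_n = n²h²/(8m_eL²), L = n·h/√(8m_eE_n).
E_2 = 0.0700 eV = 1.120×10^-20 J, so L = 2·6.63×10^-34/√(8·9.11×10^-31·1.120×10^-20) = 4.64×10^-9 m = 4.64 nm.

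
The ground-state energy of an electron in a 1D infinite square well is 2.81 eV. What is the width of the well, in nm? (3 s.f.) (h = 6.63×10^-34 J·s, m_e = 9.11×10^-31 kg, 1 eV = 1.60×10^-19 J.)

From E_n = n²h²/(8m_eL²), L = n·h/√(8m_eE_n).
E_1 = 2.81 eV = 4.496×10^-19 J, so L = 1·6.63×10^-34/√(8·9.11×10^-31·4.496×10^-19) = 3.66×10^-10 m = 0.366 nm.

L = 0.366 nm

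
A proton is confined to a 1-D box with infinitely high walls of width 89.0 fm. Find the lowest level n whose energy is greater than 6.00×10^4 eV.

E_1 = h²/(8m_pL²) = 4.141×10^-15 J = 2.585×10^4 eV.
Need n² > 6.00×10^4/2.585×10^4 = 2.321, i.e. n > 1.523.
The smallest integer satisfying this is n = 2.

n = 2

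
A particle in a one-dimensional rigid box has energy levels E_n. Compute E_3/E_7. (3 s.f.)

0.184

E_n ∝ n², so E_3/E_7 = 3²/7² = 9/49 = 0.184.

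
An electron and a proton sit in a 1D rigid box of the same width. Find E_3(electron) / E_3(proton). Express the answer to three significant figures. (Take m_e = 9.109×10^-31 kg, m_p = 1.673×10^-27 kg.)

E_n ∝ 1/m at fixed n and L, so the ratio is m_p/m_e = 1.673×10^-27/9.109×10^-31 = 1.84×10^3.

1.84×10^3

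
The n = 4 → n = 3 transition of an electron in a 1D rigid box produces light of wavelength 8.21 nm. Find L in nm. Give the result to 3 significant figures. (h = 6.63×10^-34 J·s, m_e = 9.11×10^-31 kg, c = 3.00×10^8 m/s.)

The photon carries ΔE = hc/λ = 6.63×10^-34·3.00×10^8/8.21×10^-9 m = 2.423×10^-17 J.
Since ΔE = (4² − 3²)E_1, E_1 = 3.461×10^-18 J, and L = h/√(8m_eE_1) = 1.32×10^-10 m = 0.132 nm.

L = 0.132 nm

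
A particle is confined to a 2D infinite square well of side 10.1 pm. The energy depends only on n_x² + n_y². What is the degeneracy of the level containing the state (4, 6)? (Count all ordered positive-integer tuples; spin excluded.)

The level has n_x² + n_y² = 52. The ordered positive-integer solutions are (4, 6), (6, 4).
That gives 2 states.

degeneracy = 2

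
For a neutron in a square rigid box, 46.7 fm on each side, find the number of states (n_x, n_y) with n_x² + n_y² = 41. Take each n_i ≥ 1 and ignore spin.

The level has n_x² + n_y² = 41. The ordered positive-integer solutions are (4, 5), (5, 4).
That gives 2 states.

degeneracy = 2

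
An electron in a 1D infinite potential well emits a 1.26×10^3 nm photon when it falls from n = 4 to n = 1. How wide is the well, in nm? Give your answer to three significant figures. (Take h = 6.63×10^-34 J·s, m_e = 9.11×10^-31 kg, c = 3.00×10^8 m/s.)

The photon carries ΔE = hc/λ = 6.63×10^-34·3.00×10^8/1.26×10^-6 m = 1.579×10^-19 J.
Since ΔE = (4² − 1²)E_1, E_1 = 1.053×10^-20 J, and L = h/√(8m_eE_1) = 2.39×10^-9 m = 2.39 nm.

L = 2.39 nm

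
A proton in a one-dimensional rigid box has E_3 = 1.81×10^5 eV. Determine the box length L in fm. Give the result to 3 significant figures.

From E_n = n²h²/(8m_pL²), L = n·h/√(8m_pE_n).
E_3 = 1.81×10^5 eV = 2.900×10^-14 J, so L = 3·6.626×10^-34/√(8·1.673×10^-27·2.900×10^-14) = 1.01×10^-13 m = 101 fm.

L = 101 fm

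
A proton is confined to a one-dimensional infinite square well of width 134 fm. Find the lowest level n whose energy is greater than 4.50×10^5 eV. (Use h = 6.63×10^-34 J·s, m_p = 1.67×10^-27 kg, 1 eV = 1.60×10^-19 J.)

E_1 = h²/(8m_pL²) = 1.832×10^-15 J = 1.145×10^4 eV.
Need n² > 4.50×10^5/1.145×10^4 = 39.30, i.e. n > 6.269.
The smallest integer satisfying this is n = 7.

n = 7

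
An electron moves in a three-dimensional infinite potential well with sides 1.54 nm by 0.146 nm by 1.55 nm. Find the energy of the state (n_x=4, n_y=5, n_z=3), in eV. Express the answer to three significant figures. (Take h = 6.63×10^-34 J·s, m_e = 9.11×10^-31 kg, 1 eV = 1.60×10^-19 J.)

E = 446 eV

For a 3D rectangular well E = (h²/8m_e)·Σ n_i²/L_i² = (6.63×10^-34)²/(8·9.11×10^-31) · [4²/(1.54 nm)² + 5²/(0.146 nm)² + 3²/(1.55 nm)²].
Evaluating gives E = 7.137×10^-17 J = 446 eV.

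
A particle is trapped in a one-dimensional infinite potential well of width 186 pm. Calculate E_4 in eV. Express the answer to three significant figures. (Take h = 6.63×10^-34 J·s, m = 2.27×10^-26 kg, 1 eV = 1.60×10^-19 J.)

For an infinite well E_n = n²h²/(8mL²), so E_1 = h²/(8mL²) = (6.63×10^-34)²/(8·2.27×10^-26·(1.86×10^-10 m)²) = 6.997×10^-23 J.
Then E_4 = 4²·E_1 = 16·6.997×10^-23 J = 1.120×10^-21 J.
Converting, E_4 = 1.120×10^-21 J / (1.60×10^-19 J/eV) = 0.00700 eV.

E_4 = 0.00700 eV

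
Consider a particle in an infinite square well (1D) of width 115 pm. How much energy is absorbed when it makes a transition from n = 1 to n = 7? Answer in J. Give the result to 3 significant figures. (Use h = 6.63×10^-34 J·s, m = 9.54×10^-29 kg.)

|ΔE| = 2.09×10^-18 J

E_1 = h²/(8mL²) = 4.355×10^-20 J.
|ΔE| = |1² − 7²|·E_1 = 48·4.355×10^-20 J = 2.09×10^-18 J.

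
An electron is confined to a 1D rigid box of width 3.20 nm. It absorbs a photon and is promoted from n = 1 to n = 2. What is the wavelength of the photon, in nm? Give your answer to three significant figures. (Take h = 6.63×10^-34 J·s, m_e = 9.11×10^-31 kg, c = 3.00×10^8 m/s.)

E_1 = h²/(8m_eL²) = 5.890×10^-21 J, so ΔE = (2² − 1²)E_1 = 1.767×10^-20 J.
λ = hc/ΔE = (6.63×10^-34·3.00×10^8)/1.767×10^-20 = 1.13×10^-5 m = 1.13×10^4 nm.

λ = 1.13×10^4 nm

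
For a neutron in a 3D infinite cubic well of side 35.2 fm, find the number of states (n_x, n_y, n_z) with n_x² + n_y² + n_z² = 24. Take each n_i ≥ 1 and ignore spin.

degeneracy = 3

The level has n_x² + n_y² + n_z² = 24. The ordered positive-integer solutions are (2, 2, 4), (2, 4, 2), (4, 2, 2).
That gives 3 states.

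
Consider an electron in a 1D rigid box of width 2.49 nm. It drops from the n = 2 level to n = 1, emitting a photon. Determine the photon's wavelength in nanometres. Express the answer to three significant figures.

E_1 = h²/(8m_eL²) = 9.717×10^-21 J, so ΔE = (2² − 1²)E_1 = 2.915×10^-20 J.
λ = hc/ΔE = (6.626×10^-34·2.998×10^8)/2.915×10^-20 = 6.81×10^-6 m = 6.81×10^3 nm.

λ = 6.81×10^3 nm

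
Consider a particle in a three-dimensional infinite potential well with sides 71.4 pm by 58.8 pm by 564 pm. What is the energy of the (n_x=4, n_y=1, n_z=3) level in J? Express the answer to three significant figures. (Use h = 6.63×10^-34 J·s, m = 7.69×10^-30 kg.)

For a 3D rectangular well E = (h²/8m)·Σ n_i²/L_i² = (6.63×10^-34)²/(8·7.69×10^-30) · [4²/(71.4 pm)² + 1²/(58.8 pm)² + 3²/(564 pm)²].
Evaluating gives E = 2.47×10^-17 J.

E = 2.47×10^-17 J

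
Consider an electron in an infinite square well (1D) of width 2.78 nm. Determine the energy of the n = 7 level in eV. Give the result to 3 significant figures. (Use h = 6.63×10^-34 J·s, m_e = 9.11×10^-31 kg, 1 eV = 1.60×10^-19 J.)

E_7 = 2.39 eV

For an infinite well E_n = n²h²/(8m_eL²), so E_1 = h²/(8m_eL²) = (6.63×10^-34)²/(8·9.11×10^-31·(2.78×10^-9 m)²) = 7.804×10^-21 J.
Then E_7 = 7²·E_1 = 49·7.804×10^-21 J = 3.824×10^-19 J.
Converting, E_7 = 3.824×10^-19 J / (1.60×10^-19 J/eV) = 2.39 eV.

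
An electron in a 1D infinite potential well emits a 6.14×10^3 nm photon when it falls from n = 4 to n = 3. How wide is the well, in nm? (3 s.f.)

The photon carries ΔE = hc/λ = 6.626×10^-34·2.998×10^8/6.14×10^-6 m = 3.235×10^-20 J.
Since ΔE = (4² − 3²)E_1, E_1 = 4.621×10^-21 J, and L = h/√(8m_eE_1) = 3.61×10^-9 m = 3.61 nm.

L = 3.61 nm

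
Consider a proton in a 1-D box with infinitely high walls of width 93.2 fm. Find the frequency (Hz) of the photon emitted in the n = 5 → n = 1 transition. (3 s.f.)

E_1 = h²/(8m_pL²) = 3.776×10^-15 J and ΔE = (5² − 1²)E_1 = 9.062×10^-14 J.
f = ΔE/h = 9.062×10^-14/6.626×10^-34 = 1.37×10^20 Hz.

f = 1.37×10^20 Hz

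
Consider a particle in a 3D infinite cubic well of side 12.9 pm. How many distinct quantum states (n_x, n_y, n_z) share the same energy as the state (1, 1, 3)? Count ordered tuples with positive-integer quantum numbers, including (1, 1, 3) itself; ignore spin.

The level has n_x² + n_y² + n_z² = 11. The ordered positive-integer solutions are (1, 1, 3), (1, 3, 1), (3, 1, 1).
That gives 3 states.

degeneracy = 3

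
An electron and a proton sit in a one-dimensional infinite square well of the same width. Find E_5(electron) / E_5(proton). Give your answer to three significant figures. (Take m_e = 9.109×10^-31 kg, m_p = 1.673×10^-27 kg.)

1.84×10^3

E_n ∝ 1/m at fixed n and L, so the ratio is m_p/m_e = 1.673×10^-27/9.109×10^-31 = 1.84×10^3.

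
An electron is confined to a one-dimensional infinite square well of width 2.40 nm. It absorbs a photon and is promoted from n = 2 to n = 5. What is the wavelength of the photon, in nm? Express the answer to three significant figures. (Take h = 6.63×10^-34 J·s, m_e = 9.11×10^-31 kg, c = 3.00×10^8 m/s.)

E_1 = h²/(8m_eL²) = 1.047×10^-20 J, so ΔE = (5² − 2²)E_1 = 2.199×10^-19 J.
λ = hc/ΔE = (6.63×10^-34·3.00×10^8)/2.199×10^-19 = 9.05×10^-7 m = 905 nm.

λ = 905 nm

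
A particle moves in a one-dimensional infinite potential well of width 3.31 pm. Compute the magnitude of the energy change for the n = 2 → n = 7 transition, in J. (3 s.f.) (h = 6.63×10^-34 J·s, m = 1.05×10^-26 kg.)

|ΔE| = 2.15×10^-17 J

E_1 = h²/(8mL²) = 4.776×10^-19 J.
|ΔE| = |2² − 7²|·E_1 = 45·4.776×10^-19 J = 2.15×10^-17 J.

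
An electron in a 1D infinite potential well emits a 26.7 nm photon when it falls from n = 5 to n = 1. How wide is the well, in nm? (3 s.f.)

The photon carries ΔE = hc/λ = 6.626×10^-34·2.998×10^8/2.67×10^-8 m = 7.440×10^-18 J.
Since ΔE = (5² − 1²)E_1, E_1 = 3.100×10^-19 J, and L = h/√(8m_eE_1) = 4.41×10^-10 m = 0.441 nm.

L = 0.441 nm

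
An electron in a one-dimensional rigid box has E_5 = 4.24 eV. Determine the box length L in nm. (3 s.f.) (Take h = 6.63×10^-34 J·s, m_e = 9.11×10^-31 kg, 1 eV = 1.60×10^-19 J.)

From E_n = n²h²/(8m_eL²), L = n·h/√(8m_eE_n).
E_5 = 4.24 eV = 6.784×10^-19 J, so L = 5·6.63×10^-34/√(8·9.11×10^-31·6.784×10^-19) = 1.49×10^-9 m = 1.49 nm.

L = 1.49 nm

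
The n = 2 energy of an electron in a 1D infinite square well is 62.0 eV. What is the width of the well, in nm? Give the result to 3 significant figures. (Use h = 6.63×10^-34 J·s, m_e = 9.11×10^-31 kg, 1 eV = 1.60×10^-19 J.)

L = 0.156 nm

From E_n = n²h²/(8m_eL²), L = n·h/√(8m_eE_n).
E_2 = 62.0 eV = 9.920×10^-18 J, so L = 2·6.63×10^-34/√(8·9.11×10^-31·9.920×10^-18) = 1.56×10^-10 m = 0.156 nm.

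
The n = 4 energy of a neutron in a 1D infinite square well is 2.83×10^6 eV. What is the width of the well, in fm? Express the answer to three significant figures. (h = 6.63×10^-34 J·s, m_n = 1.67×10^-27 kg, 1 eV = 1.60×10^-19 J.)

From E_n = n²h²/(8m_nL²), L = n·h/√(8m_nE_n).
E_4 = 2.83×10^6 eV = 4.528×10^-13 J, so L = 4·6.63×10^-34/√(8·1.67×10^-27·4.528×10^-13) = 3.41×10^-14 m = 34.1 fm.

L = 34.1 fm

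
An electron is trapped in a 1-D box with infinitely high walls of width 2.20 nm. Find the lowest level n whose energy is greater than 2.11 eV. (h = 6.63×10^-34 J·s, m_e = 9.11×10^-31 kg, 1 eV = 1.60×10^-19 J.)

E_1 = h²/(8m_eL²) = 1.246×10^-20 J = 0.07787 eV.
Need n² > 2.11/0.07787 = 27.10, i.e. n > 5.206.
The smallest integer satisfying this is n = 6.

n = 6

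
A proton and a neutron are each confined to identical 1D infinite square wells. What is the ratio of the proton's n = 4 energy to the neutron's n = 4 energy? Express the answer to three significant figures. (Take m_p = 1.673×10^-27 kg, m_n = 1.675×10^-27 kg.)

E_n ∝ 1/m at fixed n and L, so the ratio is m_n/m_p = 1.675×10^-27/1.673×10^-27 = 1.00.

1.00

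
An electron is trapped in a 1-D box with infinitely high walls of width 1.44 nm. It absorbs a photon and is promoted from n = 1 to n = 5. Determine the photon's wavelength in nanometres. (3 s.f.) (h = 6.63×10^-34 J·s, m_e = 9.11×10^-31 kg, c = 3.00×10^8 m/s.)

λ = 285 nm

E_1 = h²/(8m_eL²) = 2.909×10^-20 J, so ΔE = (5² − 1²)E_1 = 6.982×10^-19 J.
λ = hc/ΔE = (6.63×10^-34·3.00×10^8)/6.982×10^-19 = 2.85×10^-7 m = 285 nm.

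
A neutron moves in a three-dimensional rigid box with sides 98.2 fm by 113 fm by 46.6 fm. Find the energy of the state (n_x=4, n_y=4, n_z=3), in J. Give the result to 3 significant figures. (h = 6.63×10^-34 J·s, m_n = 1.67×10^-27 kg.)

E = 2.32×10^-13 J

For a 3D rectangular well E = (h²/8m_n)·Σ n_i²/L_i² = (6.63×10^-34)²/(8·1.67×10^-27) · [4²/(98.2 fm)² + 4²/(113 fm)² + 3²/(46.6 fm)²].
Evaluating gives E = 2.32×10^-13 J.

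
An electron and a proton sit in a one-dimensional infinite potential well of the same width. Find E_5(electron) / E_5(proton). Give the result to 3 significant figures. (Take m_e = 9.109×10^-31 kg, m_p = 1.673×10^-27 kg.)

E_n ∝ 1/m at fixed n and L, so the ratio is m_p/m_e = 1.673×10^-27/9.109×10^-31 = 1.84×10^3.

1.84×10^3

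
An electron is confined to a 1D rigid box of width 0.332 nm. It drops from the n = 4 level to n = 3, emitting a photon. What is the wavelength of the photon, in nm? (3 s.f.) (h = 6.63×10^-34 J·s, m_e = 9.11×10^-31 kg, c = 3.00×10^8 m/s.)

λ = 51.9 nm

E_1 = h²/(8m_eL²) = 5.472×10^-19 J, so ΔE = (4² − 3²)E_1 = 3.830×10^-18 J.
λ = hc/ΔE = (6.63×10^-34·3.00×10^8)/3.830×10^-18 = 5.19×10^-8 m = 51.9 nm.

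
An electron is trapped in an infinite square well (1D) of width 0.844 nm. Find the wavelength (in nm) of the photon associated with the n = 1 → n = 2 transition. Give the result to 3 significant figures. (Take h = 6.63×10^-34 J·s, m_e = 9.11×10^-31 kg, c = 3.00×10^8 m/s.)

E_1 = h²/(8m_eL²) = 8.467×10^-20 J, so ΔE = (2² − 1²)E_1 = 2.540×10^-19 J.
λ = hc/ΔE = (6.63×10^-34·3.00×10^8)/2.540×10^-19 = 7.83×10^-7 m = 783 nm.

λ = 783 nm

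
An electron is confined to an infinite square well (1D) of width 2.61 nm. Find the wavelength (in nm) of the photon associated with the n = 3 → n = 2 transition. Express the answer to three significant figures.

E_1 = h²/(8m_eL²) = 8.844×10^-21 J, so ΔE = (3² − 2²)E_1 = 4.422×10^-20 J.
λ = hc/ΔE = (6.626×10^-34·2.998×10^8)/4.422×10^-20 = 4.49×10^-6 m = 4.49×10^3 nm.

λ = 4.49×10^3 nm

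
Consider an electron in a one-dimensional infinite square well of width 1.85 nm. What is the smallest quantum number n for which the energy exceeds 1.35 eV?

n = 4

E_1 = h²/(8m_eL²) = 1.760×10^-20 J = 0.1099 eV.
Need n² > 1.35/0.1099 = 12.28, i.e. n > 3.504.
The smallest integer satisfying this is n = 4.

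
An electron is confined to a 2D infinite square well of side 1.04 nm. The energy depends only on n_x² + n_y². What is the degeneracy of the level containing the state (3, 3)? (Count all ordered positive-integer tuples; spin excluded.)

degeneracy = 1

The level has n_x² + n_y² = 18. The ordered positive-integer solutions are (3, 3).
That gives 1 state.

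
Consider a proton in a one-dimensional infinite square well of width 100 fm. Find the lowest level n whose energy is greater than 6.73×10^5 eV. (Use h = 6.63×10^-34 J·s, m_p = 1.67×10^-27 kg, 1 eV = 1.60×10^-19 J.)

E_1 = h²/(8m_pL²) = 3.290×10^-15 J = 2.056×10^4 eV.
Need n² > 6.73×10^5/2.056×10^4 = 32.73, i.e. n > 5.721.
The smallest integer satisfying this is n = 6.

n = 6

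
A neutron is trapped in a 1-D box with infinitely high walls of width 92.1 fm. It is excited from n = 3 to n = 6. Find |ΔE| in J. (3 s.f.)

|ΔE| = 1.04×10^-13 J

E_1 = h²/(8m_nL²) = 3.863×10^-15 J.
|ΔE| = |3² − 6²|·E_1 = 27·3.863×10^-15 J = 1.04×10^-13 J.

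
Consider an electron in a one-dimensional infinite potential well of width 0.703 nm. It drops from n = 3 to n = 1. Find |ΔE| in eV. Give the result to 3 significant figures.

E_1 = h²/(8m_eL²) = 1.219×10^-19 J.
|ΔE| = |3² − 1²|·E_1 = 8·1.219×10^-19 J = 9.752×10^-19 J = 6.09 eV.

|ΔE| = 6.09 eV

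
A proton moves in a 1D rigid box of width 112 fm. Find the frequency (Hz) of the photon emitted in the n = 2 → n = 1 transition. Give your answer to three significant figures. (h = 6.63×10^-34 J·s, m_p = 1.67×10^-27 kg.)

E_1 = h²/(8m_pL²) = 2.623×10^-15 J and ΔE = (2² − 1²)E_1 = 7.869×10^-15 J.
f = ΔE/h = 7.869×10^-15/6.63×10^-34 = 1.19×10^19 Hz.

f = 1.19×10^19 Hz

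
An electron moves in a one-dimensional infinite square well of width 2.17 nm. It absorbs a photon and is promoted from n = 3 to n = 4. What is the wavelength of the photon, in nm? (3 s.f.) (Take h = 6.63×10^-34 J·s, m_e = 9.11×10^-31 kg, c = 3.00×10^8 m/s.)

λ = 2.22×10^3 nm

E_1 = h²/(8m_eL²) = 1.281×10^-20 J, so ΔE = (4² − 3²)E_1 = 8.967×10^-20 J.
λ = hc/ΔE = (6.63×10^-34·3.00×10^8)/8.967×10^-20 = 2.22×10^-6 m = 2.22×10^3 nm.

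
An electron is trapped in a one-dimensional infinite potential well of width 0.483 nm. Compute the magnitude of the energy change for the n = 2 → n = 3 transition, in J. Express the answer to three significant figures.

E_1 = h²/(8m_eL²) = 2.583×10^-19 J.
|ΔE| = |2² − 3²|·E_1 = 5·2.583×10^-19 J = 1.29×10^-18 J.

|ΔE| = 1.29×10^-18 J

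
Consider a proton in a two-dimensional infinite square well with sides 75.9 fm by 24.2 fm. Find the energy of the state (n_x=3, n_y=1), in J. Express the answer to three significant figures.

For a 2D rectangular well E = (h²/8m_p)·Σ n_i²/L_i² = (6.626×10^-34)²/(8·1.673×10^-27) · [3²/(75.9 fm)² + 1²/(24.2 fm)²].
Evaluating gives E = 1.07×10^-13 J.

E = 1.07×10^-13 J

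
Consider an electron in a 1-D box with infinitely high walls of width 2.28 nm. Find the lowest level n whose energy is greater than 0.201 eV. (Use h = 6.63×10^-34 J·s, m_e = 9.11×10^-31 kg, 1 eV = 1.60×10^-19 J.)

n = 2

E_1 = h²/(8m_eL²) = 1.160×10^-20 J = 0.07250 eV.
Need n² > 0.201/0.07250 = 2.772, i.e. n > 1.665.
The smallest integer satisfying this is n = 2.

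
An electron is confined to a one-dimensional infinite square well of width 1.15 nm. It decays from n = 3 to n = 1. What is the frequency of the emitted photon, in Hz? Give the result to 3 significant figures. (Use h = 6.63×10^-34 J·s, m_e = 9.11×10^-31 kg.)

f = 5.50×10^14 Hz

E_1 = h²/(8m_eL²) = 4.561×10^-20 J and ΔE = (3² − 1²)E_1 = 3.649×10^-19 J.
f = ΔE/h = 3.649×10^-19/6.63×10^-34 = 5.50×10^14 Hz.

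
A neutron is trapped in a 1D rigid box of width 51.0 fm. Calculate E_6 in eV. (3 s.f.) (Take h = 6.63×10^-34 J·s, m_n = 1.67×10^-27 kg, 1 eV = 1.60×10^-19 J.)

For an infinite well E_n = n²h²/(8m_nL²), so E_1 = h²/(8m_nL²) = (6.63×10^-34)²/(8·1.67×10^-27·(5.10×10^-14 m)²) = 1.265×10^-14 J.
Then E_6 = 6²·E_1 = 36·1.265×10^-14 J = 4.554×10^-13 J.
Converting, E_6 = 4.554×10^-13 J / (1.60×10^-19 J/eV) = 2.85×10^6 eV.

E_6 = 2.85×10^6 eV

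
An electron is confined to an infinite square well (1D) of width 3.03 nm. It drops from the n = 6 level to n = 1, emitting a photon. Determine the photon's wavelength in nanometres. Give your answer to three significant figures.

E_1 = h²/(8m_eL²) = 6.562×10^-21 J, so ΔE = (6² − 1²)E_1 = 2.297×10^-19 J.
λ = hc/ΔE = (6.626×10^-34·2.998×10^8)/2.297×10^-19 = 8.65×10^-7 m = 865 nm.

λ = 865 nm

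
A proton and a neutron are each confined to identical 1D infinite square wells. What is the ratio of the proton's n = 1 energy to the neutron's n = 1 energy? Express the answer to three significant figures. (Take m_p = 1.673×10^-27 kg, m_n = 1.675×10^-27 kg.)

1.00

E_n ∝ 1/m at fixed n and L, so the ratio is m_n/m_p = 1.675×10^-27/1.673×10^-27 = 1.00.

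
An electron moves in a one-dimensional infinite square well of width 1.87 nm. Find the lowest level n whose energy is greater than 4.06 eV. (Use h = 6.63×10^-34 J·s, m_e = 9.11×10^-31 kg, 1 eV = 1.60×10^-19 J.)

n = 7

E_1 = h²/(8m_eL²) = 1.725×10^-20 J = 0.1078 eV.
Need n² > 4.06/0.1078 = 37.66, i.e. n > 6.137.
The smallest integer satisfying this is n = 7.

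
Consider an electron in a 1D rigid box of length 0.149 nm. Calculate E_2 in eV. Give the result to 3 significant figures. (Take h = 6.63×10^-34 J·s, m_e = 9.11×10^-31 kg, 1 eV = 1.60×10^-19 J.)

E_2 = 67.9 eV

For an infinite well E_n = n²h²/(8m_eL²), so E_1 = h²/(8m_eL²) = (6.63×10^-34)²/(8·9.11×10^-31·(1.49×10^-10 m)²) = 2.717×10^-18 J.
Then E_2 = 2²·E_1 = 4·2.717×10^-18 J = 1.087×10^-17 J.
Converting, E_2 = 1.087×10^-17 J / (1.60×10^-19 J/eV) = 67.9 eV.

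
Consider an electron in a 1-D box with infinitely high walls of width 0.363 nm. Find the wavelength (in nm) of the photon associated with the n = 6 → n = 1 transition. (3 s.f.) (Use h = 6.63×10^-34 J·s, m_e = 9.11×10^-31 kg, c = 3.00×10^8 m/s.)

λ = 12.4 nm

E_1 = h²/(8m_eL²) = 4.577×10^-19 J, so ΔE = (6² − 1²)E_1 = 1.602×10^-17 J.
λ = hc/ΔE = (6.63×10^-34·3.00×10^8)/1.602×10^-17 = 1.24×10^-8 m = 12.4 nm.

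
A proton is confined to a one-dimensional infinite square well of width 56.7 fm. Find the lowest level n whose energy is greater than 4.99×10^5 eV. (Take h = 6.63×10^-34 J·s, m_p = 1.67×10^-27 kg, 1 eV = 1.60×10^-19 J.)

n = 3

E_1 = h²/(8m_pL²) = 1.023×10^-14 J = 6.394×10^4 eV.
Need n² > 4.99×10^5/6.394×10^4 = 7.804, i.e. n > 2.794.
The smallest integer satisfying this is n = 3.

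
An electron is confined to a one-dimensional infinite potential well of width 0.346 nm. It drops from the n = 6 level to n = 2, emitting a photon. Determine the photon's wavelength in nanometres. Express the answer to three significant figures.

E_1 = h²/(8m_eL²) = 5.033×10^-19 J, so ΔE = (6² − 2²)E_1 = 1.611×10^-17 J.
λ = hc/ΔE = (6.626×10^-34·2.998×10^8)/1.611×10^-17 = 1.23×10^-8 m = 12.3 nm.

λ = 12.3 nm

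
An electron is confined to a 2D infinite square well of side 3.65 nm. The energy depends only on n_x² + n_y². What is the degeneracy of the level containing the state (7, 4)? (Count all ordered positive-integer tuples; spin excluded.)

degeneracy = 4

The level has n_x² + n_y² = 65. The ordered positive-integer solutions are (1, 8), (4, 7), (7, 4), (8, 1).
That gives 4 states.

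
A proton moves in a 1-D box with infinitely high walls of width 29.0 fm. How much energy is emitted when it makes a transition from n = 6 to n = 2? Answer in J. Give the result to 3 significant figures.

|ΔE| = 1.25×10^-12 J

E_1 = h²/(8m_pL²) = 3.901×10^-14 J.
|ΔE| = |6² − 2²|·E_1 = 32·3.901×10^-14 J = 1.25×10^-12 J.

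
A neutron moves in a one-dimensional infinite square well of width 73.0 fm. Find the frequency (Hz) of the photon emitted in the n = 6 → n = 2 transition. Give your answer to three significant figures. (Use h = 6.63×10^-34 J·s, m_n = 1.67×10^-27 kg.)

f = 2.98×10^20 Hz

E_1 = h²/(8m_nL²) = 6.174×10^-15 J and ΔE = (6² − 2²)E_1 = 1.976×10^-13 J.
f = ΔE/h = 1.976×10^-13/6.63×10^-34 = 2.98×10^20 Hz.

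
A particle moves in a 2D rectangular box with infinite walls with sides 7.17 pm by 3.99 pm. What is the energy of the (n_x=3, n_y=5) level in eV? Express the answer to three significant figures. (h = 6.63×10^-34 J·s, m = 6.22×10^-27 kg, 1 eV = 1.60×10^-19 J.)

E = 96.4 eV

For a 2D rectangular well E = (h²/8m)·Σ n_i²/L_i² = (6.63×10^-34)²/(8·6.22×10^-27) · [3²/(7.17 pm)² + 5²/(3.99 pm)²].
Evaluating gives E = 1.542×10^-17 J = 96.4 eV.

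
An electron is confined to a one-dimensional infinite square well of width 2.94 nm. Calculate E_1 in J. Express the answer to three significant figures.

For an infinite well E_n = n²h²/(8m_eL²), so E_1 = h²/(8m_eL²) = (6.626×10^-34)²/(8·9.109×10^-31·(2.94×10^-9 m)²) = 6.970×10^-21 J.

E_1 = 6.97×10^-21 J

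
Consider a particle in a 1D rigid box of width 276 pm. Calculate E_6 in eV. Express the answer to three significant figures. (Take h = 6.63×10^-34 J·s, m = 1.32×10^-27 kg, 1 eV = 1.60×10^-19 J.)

E_6 = 0.123 eV

For an infinite well E_n = n²h²/(8mL²), so E_1 = h²/(8mL²) = (6.63×10^-34)²/(8·1.32×10^-27·(2.76×10^-10 m)²) = 5.464×10^-22 J.
Then E_6 = 6²·E_1 = 36·5.464×10^-22 J = 1.967×10^-20 J.
Converting, E_6 = 1.967×10^-20 J / (1.60×10^-19 J/eV) = 0.123 eV.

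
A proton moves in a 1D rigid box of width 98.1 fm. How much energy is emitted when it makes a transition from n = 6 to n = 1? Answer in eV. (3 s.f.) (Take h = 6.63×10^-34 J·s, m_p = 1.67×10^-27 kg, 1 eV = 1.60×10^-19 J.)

|ΔE| = 7.48×10^5 eV

E_1 = h²/(8m_pL²) = 3.419×10^-15 J.
|ΔE| = |6² − 1²|·E_1 = 35·3.419×10^-15 J = 1.197×10^-13 J = 7.48×10^5 eV.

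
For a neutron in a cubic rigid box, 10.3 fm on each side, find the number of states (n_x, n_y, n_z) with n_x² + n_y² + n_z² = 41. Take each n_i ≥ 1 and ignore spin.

degeneracy = 9

The level has n_x² + n_y² + n_z² = 41. The ordered positive-integer solutions are (1, 2, 6), (1, 6, 2), (2, 1, 6), (2, 6, 1), (3, 4, 4), (4, 3, 4), (4, 4, 3), (6, 1, 2), (6, 2, 1).
That gives 9 states.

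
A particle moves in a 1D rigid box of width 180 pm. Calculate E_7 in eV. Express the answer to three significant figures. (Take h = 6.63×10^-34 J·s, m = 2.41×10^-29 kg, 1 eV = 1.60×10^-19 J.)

For an infinite well E_n = n²h²/(8mL²), so E_1 = h²/(8mL²) = (6.63×10^-34)²/(8·2.41×10^-29·(1.80×10^-10 m)²) = 7.037×10^-20 J.
Then E_7 = 7²·E_1 = 49·7.037×10^-20 J = 3.448×10^-18 J.
Converting, E_7 = 3.448×10^-18 J / (1.60×10^-19 J/eV) = 21.6 eV.

E_7 = 21.6 eV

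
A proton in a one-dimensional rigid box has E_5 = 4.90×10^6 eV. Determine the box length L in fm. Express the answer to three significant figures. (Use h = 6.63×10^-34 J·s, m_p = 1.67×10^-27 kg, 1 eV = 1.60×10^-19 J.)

L = 32.4 fm

From E_n = n²h²/(8m_pL²), L = n·h/√(8m_pE_n).
E_5 = 4.90×10^6 eV = 7.840×10^-13 J, so L = 5·6.63×10^-34/√(8·1.67×10^-27·7.840×10^-13) = 3.24×10^-14 m = 32.4 fm.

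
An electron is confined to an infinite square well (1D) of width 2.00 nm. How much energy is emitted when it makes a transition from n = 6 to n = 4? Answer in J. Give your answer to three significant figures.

E_1 = h²/(8m_eL²) = 1.506×10^-20 J.
|ΔE| = |6² − 4²|·E_1 = 20·1.506×10^-20 J = 3.01×10^-19 J.

|ΔE| = 3.01×10^-19 J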